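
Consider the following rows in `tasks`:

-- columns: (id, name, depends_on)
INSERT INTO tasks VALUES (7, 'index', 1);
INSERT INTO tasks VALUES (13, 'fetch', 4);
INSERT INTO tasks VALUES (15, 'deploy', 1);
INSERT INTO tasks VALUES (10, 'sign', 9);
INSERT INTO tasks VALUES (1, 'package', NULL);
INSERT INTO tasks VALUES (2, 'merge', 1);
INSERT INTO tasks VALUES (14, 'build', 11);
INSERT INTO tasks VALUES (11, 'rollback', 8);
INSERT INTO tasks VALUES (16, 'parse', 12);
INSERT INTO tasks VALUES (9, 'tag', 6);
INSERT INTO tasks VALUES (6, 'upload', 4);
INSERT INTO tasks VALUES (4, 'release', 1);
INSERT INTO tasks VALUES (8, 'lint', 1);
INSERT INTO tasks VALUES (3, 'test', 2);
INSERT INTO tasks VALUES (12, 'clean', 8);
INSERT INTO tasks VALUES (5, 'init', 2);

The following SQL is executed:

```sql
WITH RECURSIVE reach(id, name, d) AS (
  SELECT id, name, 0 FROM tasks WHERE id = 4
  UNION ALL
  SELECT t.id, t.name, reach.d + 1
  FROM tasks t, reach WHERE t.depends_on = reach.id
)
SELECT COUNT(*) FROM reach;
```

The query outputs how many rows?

5

Base: id=4 (release) at d 0.
Iteration 1: rows with depends_on in {4} -> upload (id 6, d 1), fetch (id 13, d 1).
Iteration 2: rows with depends_on in {6,13} -> tag (id 9, d 2).
Iteration 3: rows with depends_on in {9} -> sign (id 10, d 3).
Iteration 4: no rows with depends_on in {10}; recursion stops.
Total rows emitted: 5.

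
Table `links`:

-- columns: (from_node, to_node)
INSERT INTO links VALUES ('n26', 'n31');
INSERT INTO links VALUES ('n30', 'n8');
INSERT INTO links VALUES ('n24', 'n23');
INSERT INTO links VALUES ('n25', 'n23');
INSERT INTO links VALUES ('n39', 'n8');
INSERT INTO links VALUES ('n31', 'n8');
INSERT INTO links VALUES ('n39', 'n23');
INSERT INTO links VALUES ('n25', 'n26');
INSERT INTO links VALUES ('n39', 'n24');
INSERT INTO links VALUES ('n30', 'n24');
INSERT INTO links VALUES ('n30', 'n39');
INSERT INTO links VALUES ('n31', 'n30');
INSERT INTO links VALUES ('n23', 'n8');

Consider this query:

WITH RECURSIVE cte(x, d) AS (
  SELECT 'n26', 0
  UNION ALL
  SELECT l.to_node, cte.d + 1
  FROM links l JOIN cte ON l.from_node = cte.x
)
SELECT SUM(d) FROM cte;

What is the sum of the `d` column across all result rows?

Base: (n26, d=0).
Iteration 1: edges from {n26} -> (n31, d=1).
Iteration 2: edges from {n31} -> (n30, d=2), (n8, d=2).
Iteration 3: edges from {n30,n8} -> (n24, d=3), (n39, d=3), (n8, d=3).
Iteration 4: edges from {n24,n39,n8} -> (n23, d=4) x2, (n24, d=4), (n8, d=4). [UNION ALL keeps all 4 new rows, including repeats]
Iteration 5: edges from {n23,n24,n8} -> (n23, d=5), (n8, d=5) x2. [UNION ALL keeps all 3 new rows, including repeats]
Iteration 6: edges from {n23,n8} -> (n8, d=6).
Iteration 7: no outgoing edges from {n8}; recursion stops.
SUM(d) = 0 + 1 + 2 + 2 + 3 + 3 + 3 + 4 + 4 + 4 + 4 + 5 + 5 + 5 + 6 = 51.

51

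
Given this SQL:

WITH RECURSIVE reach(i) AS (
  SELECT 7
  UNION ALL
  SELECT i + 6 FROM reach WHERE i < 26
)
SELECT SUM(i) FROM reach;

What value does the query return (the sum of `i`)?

Base: i=7.
Iteration 1: 7 < 26 holds -> i = 7 + 6 = 13.
Iteration 2: 13 < 26 holds -> i = 13 + 6 = 19.
Iteration 3: 19 < 26 holds -> i = 19 + 6 = 25.
Iteration 4: 25 < 26 holds -> i = 25 + 6 = 31.
Iteration 5: 31 < 26 fails; recursion stops.
SUM(i) = 7 + 13 + 19 + 25 + 31 = 95.

95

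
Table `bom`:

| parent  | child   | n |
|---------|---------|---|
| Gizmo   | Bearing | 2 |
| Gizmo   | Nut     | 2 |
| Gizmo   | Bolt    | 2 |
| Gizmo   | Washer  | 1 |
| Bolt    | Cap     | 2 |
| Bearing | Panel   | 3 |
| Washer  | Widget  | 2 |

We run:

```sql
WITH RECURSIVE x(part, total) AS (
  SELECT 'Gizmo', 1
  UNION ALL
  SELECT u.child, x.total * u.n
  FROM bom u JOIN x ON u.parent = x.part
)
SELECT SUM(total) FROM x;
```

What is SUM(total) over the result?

Base: (Gizmo, total=1).
Iteration 1: components of {Gizmo} -> Bearing = 1*2 = 2, Bolt = 1*2 = 2, Nut = 1*2 = 2, Washer = 1*1 = 1.
Iteration 2: components of {Bearing,Bolt,Nut,Washer} -> Cap = 2*2 = 4, Panel = 2*3 = 6, Widget = 1*2 = 2.
Iteration 3: no further components; recursion stops.
SUM(total) = 1 + 2 + 2 + 2 + 1 + 6 + 4 + 2 = 20.

20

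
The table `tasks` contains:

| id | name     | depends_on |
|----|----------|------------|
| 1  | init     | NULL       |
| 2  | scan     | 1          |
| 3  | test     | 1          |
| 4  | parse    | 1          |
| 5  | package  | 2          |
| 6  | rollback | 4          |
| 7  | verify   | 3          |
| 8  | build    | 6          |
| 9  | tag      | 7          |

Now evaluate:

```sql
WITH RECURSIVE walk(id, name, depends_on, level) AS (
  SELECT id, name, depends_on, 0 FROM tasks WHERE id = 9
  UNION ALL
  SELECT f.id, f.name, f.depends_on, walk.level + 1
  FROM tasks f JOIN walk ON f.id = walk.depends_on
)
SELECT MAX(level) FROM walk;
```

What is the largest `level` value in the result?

Base: id=9 (tag), depends_on=7, level 0.
Iteration 1: join on id=7 -> verify (id 7, depends_on=3, level 1).
Iteration 2: join on id=3 -> test (id 3, depends_on=1, level 2).
Iteration 3: join on id=1 -> init (id 1, depends_on=NULL, level 3).
Iteration 4: depends_on is NULL; no match; recursion stops.
level values: 0, 1, 2, 3; the maximum is 3.

3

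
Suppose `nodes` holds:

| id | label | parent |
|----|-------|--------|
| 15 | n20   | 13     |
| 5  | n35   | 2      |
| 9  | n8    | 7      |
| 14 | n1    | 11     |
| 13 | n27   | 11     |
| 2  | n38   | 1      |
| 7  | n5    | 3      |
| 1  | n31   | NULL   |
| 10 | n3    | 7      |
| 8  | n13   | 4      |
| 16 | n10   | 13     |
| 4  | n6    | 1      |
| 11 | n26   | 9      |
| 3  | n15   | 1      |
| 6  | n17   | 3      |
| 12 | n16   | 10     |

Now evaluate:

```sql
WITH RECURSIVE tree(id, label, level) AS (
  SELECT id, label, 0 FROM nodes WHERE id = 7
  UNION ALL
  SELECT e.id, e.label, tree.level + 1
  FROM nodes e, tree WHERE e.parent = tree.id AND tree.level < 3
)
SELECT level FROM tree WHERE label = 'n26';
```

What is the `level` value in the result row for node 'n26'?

2

Base: id=7 (n5) at level 0.
Iteration 1: rows with parent in {7} -> n8 (id 9, level 1), n3 (id 10, level 1).
Iteration 2: rows with parent in {9,10} -> n26 (id 11, level 2), n16 (id 12, level 2).
Iteration 3: rows with parent in {11,12} -> n27 (id 13, level 3), n1 (id 14, level 3).
Iteration 4: level < 3 fails for all current rows; recursion stops.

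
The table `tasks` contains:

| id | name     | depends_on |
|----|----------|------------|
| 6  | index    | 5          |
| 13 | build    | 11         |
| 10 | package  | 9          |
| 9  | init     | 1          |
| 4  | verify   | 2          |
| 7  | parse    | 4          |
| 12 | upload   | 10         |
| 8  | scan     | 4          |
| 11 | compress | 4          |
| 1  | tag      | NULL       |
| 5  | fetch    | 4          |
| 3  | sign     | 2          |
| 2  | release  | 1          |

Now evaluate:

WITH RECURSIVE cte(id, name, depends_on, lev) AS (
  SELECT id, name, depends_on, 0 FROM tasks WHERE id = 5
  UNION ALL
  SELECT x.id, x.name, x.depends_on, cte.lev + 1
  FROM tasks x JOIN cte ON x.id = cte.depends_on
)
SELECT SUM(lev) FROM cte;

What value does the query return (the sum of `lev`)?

6

Base: id=5 (fetch), depends_on=4, lev 0.
Iteration 1: join on id=4 -> verify (id 4, depends_on=2, lev 1).
Iteration 2: join on id=2 -> release (id 2, depends_on=1, lev 2).
Iteration 3: join on id=1 -> tag (id 1, depends_on=NULL, lev 3).
Iteration 4: depends_on is NULL; no match; recursion stops.
SUM(lev) = 0 + 1 + 2 + 3 = 6.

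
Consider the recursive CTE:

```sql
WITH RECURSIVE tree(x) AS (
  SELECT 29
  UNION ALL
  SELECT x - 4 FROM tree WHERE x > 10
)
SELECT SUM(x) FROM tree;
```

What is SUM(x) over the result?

Base: x=29.
Iteration 1: 29 > 10 holds -> x = 29 - 4 = 25.
Iteration 2: 25 > 10 holds -> x = 25 - 4 = 21.
Iteration 3: 21 > 10 holds -> x = 21 - 4 = 17.
Iteration 4: 17 > 10 holds -> x = 17 - 4 = 13.
Iteration 5: 13 > 10 holds -> x = 13 - 4 = 9.
Iteration 6: 9 > 10 fails; recursion stops.
SUM(x) = 29 + 25 + 21 + 17 + 13 + 9 = 114.

114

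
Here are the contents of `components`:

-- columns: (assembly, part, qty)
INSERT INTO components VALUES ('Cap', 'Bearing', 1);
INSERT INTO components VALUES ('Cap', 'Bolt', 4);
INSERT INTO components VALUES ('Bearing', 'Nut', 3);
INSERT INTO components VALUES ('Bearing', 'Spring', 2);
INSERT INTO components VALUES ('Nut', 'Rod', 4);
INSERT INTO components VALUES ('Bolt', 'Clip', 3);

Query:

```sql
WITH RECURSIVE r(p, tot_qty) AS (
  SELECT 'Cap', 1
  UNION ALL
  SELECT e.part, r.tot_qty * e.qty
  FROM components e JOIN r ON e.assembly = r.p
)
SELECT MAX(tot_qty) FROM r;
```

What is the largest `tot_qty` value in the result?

12

Base: (Cap, tot_qty=1).
Iteration 1: components of {Cap} -> Bearing = 1*1 = 1, Bolt = 1*4 = 4.
Iteration 2: components of {Bearing,Bolt} -> Clip = 4*3 = 12, Nut = 1*3 = 3, Spring = 1*2 = 2.
Iteration 3: components of {Clip,Nut,Spring} -> Rod = 3*4 = 12.
Iteration 4: no further components; recursion stops.
tot_qty values: 1, 1, 4, 3, 2, 12, 12; the maximum is 12.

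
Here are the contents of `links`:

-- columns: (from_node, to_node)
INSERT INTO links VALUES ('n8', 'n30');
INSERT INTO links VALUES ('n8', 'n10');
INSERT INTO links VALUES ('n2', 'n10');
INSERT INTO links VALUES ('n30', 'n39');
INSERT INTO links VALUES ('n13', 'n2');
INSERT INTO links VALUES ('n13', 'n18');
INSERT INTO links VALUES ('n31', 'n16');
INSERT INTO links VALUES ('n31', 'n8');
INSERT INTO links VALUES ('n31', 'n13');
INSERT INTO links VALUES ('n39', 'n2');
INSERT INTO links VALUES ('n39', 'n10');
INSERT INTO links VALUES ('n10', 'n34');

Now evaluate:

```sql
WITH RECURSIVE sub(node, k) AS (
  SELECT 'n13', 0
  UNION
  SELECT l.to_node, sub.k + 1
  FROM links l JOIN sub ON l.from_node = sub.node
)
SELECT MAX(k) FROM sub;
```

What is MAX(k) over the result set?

Base: (n13, k=0).
Iteration 1: edges from {n13} -> (n18, k=1), (n2, k=1).
Iteration 2: edges from {n18,n2} -> (n10, k=2).
Iteration 3: edges from {n10} -> (n34, k=3).
Iteration 4: no outgoing edges from {n34}; recursion stops.
k values: 0, 1, 1, 2, 3; the maximum is 3.

3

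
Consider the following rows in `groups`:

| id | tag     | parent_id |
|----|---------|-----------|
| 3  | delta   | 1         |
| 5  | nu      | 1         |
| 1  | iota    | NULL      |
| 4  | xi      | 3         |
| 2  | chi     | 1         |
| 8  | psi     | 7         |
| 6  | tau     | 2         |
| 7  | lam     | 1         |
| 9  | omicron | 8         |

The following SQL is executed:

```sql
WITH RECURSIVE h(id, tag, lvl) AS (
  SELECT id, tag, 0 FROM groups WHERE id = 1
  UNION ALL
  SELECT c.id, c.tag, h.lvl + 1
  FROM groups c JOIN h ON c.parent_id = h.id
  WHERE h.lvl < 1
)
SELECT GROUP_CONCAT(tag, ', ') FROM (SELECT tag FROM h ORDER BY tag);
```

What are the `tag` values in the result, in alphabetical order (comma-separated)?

chi, delta, iota, lam, nu

Base: id=1 (iota) at lvl 0.
Iteration 1: rows with parent_id in {1} -> chi (id 2, lvl 1), delta (id 3, lvl 1), nu (id 5, lvl 1), lam (id 7, lvl 1).
Iteration 2: lvl < 1 fails for all current rows; recursion stops.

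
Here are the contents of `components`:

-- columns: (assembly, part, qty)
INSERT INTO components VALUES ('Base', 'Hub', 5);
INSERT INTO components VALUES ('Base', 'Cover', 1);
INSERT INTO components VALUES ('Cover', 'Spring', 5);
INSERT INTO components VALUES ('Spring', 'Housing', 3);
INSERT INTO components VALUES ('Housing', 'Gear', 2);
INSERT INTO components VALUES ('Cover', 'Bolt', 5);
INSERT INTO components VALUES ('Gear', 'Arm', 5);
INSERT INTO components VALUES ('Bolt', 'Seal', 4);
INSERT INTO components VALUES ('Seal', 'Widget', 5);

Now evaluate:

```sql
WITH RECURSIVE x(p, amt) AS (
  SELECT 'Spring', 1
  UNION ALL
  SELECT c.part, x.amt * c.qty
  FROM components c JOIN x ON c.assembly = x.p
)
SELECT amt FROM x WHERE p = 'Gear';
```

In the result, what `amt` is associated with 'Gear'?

6

Base: (Spring, amt=1).
Iteration 1: components of {Spring} -> Housing = 1*3 = 3.
Iteration 2: components of {Housing} -> Gear = 3*2 = 6.
Iteration 3: components of {Gear} -> Arm = 6*5 = 30.
Iteration 4: no further components; recursion stops.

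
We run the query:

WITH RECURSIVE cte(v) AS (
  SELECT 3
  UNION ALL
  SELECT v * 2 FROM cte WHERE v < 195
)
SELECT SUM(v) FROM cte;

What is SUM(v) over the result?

765

Base: v=3.
Iteration 1: 3 < 195 holds -> v = 3 * 2 = 6.
Iteration 2: 6 < 195 holds -> v = 6 * 2 = 12.
Iteration 3: 12 < 195 holds -> v = 12 * 2 = 24.
Iteration 4: 24 < 195 holds -> v = 24 * 2 = 48.
Iteration 5: 48 < 195 holds -> v = 48 * 2 = 96.
Iteration 6: 96 < 195 holds -> v = 96 * 2 = 192.
Iteration 7: 192 < 195 holds -> v = 192 * 2 = 384.
Iteration 8: 384 < 195 fails; recursion stops.
SUM(v) = 3 + 6 + 12 + 24 + 48 + 96 + 192 + 384 = 765.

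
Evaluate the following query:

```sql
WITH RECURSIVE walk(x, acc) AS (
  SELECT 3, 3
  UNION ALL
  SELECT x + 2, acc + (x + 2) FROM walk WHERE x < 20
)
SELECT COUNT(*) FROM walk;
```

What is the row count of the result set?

Base: x=3, acc=3.
Iteration 1: 3 < 20 holds -> x = 3 + 2 = 5, acc = 3 + 5 = 8.
Iteration 2: 5 < 20 holds -> x = 5 + 2 = 7, acc = 8 + 7 = 15.
Iteration 3: 7 < 20 holds -> x = 7 + 2 = 9, acc = 15 + 9 = 24.
Iteration 4: 9 < 20 holds -> x = 9 + 2 = 11, acc = 24 + 11 = 35.
Iteration 5: 11 < 20 holds -> x = 11 + 2 = 13, acc = 35 + 13 = 48.
Iteration 6: 13 < 20 holds -> x = 13 + 2 = 15, acc = 48 + 15 = 63.
Iteration 7: 15 < 20 holds -> x = 15 + 2 = 17, acc = 63 + 17 = 80.
Iteration 8: 17 < 20 holds -> x = 17 + 2 = 19, acc = 80 + 19 = 99.
Iteration 9: 19 < 20 holds -> x = 19 + 2 = 21, acc = 99 + 21 = 120.
Iteration 10: 21 < 20 fails; recursion stops.
Total rows emitted: 10.

10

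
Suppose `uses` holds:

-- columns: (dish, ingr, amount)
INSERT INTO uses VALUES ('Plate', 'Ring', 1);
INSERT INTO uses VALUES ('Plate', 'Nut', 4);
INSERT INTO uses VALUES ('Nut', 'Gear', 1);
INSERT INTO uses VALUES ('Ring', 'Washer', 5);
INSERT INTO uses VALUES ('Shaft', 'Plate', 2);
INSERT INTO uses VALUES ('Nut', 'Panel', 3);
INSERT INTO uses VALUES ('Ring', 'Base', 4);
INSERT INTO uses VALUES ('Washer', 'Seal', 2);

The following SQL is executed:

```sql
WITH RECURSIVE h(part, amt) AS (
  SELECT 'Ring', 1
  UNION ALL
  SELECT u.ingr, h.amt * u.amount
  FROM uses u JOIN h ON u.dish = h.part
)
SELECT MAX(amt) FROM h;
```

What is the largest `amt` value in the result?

10

Base: (Ring, amt=1).
Iteration 1: components of {Ring} -> Base = 1*4 = 4, Washer = 1*5 = 5.
Iteration 2: components of {Base,Washer} -> Seal = 5*2 = 10.
Iteration 3: no further components; recursion stops.
amt values: 1, 5, 4, 10; the maximum is 10.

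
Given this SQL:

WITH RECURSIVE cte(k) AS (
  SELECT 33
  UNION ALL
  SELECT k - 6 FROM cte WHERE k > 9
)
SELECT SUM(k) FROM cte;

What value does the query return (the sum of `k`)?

Base: k=33.
Iteration 1: 33 > 9 holds -> k = 33 - 6 = 27.
Iteration 2: 27 > 9 holds -> k = 27 - 6 = 21.
Iteration 3: 21 > 9 holds -> k = 21 - 6 = 15.
Iteration 4: 15 > 9 holds -> k = 15 - 6 = 9.
Iteration 5: 9 > 9 fails; recursion stops.
SUM(k) = 33 + 27 + 21 + 15 + 9 = 105.

105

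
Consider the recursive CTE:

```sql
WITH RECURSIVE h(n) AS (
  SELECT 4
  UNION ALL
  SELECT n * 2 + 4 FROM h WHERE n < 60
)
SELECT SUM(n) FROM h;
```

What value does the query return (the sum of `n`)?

Base: n=4.
Iteration 1: 4 < 60 holds -> n = 4 * 2 + 4 = 12.
Iteration 2: 12 < 60 holds -> n = 12 * 2 + 4 = 28.
Iteration 3: 28 < 60 holds -> n = 28 * 2 + 4 = 60.
Iteration 4: 60 < 60 fails; recursion stops.
SUM(n) = 4 + 12 + 28 + 60 = 104.

104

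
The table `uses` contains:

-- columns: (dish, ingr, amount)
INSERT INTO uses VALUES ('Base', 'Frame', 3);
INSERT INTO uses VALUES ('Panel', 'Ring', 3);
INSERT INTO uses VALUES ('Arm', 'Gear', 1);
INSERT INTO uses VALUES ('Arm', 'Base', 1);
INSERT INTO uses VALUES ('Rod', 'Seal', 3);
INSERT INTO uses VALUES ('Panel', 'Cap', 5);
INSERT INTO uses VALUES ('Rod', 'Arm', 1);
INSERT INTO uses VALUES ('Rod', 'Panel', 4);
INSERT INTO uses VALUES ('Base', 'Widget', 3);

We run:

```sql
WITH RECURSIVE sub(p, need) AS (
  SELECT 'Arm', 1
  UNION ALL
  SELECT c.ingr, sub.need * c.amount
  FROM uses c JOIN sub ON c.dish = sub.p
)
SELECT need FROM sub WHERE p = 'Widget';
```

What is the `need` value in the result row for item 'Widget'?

3

Base: (Arm, need=1).
Iteration 1: components of {Arm} -> Base = 1*1 = 1, Gear = 1*1 = 1.
Iteration 2: components of {Base,Gear} -> Frame = 1*3 = 3, Widget = 1*3 = 3.
Iteration 3: no further components; recursion stops.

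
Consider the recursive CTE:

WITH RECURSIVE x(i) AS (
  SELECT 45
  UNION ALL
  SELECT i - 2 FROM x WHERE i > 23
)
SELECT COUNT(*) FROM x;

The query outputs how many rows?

12

Base: i=45.
Iteration 1: 45 > 23 holds -> i = 45 - 2 = 43.
Iteration 2: 43 > 23 holds -> i = 43 - 2 = 41.
Iteration 3: 41 > 23 holds -> i = 41 - 2 = 39.
Iteration 4: 39 > 23 holds -> i = 39 - 2 = 37.
Iteration 5: 37 > 23 holds -> i = 37 - 2 = 35.
Iteration 6: 35 > 23 holds -> i = 35 - 2 = 33.
Iteration 7: 33 > 23 holds -> i = 33 - 2 = 31.
Iteration 8: 31 > 23 holds -> i = 31 - 2 = 29.
Iteration 9: 29 > 23 holds -> i = 29 - 2 = 27.
Iteration 10: 27 > 23 holds -> i = 27 - 2 = 25.
Iteration 11: 25 > 23 holds -> i = 25 - 2 = 23.
Iteration 12: 23 > 23 fails; recursion stops.
Total rows emitted: 12.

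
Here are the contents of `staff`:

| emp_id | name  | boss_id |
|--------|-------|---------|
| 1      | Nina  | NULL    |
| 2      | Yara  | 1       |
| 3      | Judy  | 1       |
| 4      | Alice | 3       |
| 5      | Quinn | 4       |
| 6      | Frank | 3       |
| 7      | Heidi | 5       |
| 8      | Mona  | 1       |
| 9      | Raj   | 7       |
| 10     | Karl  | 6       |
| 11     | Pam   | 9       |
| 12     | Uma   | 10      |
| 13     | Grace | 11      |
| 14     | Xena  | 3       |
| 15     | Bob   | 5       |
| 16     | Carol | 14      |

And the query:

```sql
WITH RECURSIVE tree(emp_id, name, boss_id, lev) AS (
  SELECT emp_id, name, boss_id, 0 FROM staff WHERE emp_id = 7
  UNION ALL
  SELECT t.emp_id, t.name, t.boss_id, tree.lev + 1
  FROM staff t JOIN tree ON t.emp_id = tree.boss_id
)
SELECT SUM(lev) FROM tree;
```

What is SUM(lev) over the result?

10

Base: emp_id=7 (Heidi), boss_id=5, lev 0.
Iteration 1: join on emp_id=5 -> Quinn (id 5, boss_id=4, lev 1).
Iteration 2: join on emp_id=4 -> Alice (id 4, boss_id=3, lev 2).
Iteration 3: join on emp_id=3 -> Judy (id 3, boss_id=1, lev 3).
Iteration 4: join on emp_id=1 -> Nina (id 1, boss_id=NULL, lev 4).
Iteration 5: boss_id is NULL; no match; recursion stops.
SUM(lev) = 0 + 1 + 2 + 3 + 4 = 10.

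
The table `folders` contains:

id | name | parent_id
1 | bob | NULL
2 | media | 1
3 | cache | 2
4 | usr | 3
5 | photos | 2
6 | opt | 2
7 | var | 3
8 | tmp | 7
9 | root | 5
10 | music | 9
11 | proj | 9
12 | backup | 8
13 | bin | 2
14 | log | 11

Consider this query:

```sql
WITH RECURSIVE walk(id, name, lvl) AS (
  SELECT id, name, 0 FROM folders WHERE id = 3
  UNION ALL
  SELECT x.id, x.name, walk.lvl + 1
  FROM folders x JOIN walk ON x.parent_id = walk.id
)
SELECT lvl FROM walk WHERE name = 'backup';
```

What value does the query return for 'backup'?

Base: id=3 (cache) at lvl 0.
Iteration 1: rows with parent_id in {3} -> usr (id 4, lvl 1), var (id 7, lvl 1).
Iteration 2: rows with parent_id in {4,7} -> tmp (id 8, lvl 2).
Iteration 3: rows with parent_id in {8} -> backup (id 12, lvl 3).
Iteration 4: no rows with parent_id in {12}; recursion stops.

3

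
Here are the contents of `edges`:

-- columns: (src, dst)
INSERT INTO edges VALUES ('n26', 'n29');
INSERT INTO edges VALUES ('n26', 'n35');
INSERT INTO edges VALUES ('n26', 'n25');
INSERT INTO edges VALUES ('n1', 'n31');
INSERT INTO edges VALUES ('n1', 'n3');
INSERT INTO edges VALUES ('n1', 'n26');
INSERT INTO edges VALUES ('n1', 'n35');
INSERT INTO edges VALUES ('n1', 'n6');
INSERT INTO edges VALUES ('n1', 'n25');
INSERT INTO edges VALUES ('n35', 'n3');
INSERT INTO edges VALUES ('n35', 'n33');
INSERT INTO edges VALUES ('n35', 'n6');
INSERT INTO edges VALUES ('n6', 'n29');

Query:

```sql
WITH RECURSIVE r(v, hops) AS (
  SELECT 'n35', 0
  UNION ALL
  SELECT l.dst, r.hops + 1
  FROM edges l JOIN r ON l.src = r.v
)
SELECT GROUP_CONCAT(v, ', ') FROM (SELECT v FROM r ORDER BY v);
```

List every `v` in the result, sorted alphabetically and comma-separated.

Base: (n35, hops=0).
Iteration 1: edges from {n35} -> (n3, hops=1), (n33, hops=1), (n6, hops=1).
Iteration 2: edges from {n3,n33,n6} -> (n29, hops=2).
Iteration 3: no outgoing edges from {n29}; recursion stops.

n29, n3, n33, n35, n6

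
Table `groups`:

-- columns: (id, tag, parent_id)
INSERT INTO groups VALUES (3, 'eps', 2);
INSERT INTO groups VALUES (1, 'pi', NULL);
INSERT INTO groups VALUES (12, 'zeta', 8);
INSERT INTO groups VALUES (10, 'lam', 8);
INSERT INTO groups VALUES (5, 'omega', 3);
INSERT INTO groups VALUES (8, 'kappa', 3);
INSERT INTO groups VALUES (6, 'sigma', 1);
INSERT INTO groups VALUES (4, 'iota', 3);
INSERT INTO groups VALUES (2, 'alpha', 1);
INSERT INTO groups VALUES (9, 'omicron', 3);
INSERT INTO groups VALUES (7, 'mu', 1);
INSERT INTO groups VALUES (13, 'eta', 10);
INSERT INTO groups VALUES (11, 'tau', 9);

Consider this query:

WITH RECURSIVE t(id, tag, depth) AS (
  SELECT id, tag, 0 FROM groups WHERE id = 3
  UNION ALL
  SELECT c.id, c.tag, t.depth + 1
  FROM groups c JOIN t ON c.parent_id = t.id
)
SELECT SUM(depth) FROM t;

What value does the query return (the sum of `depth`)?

13

Base: id=3 (eps) at depth 0.
Iteration 1: rows with parent_id in {3} -> iota (id 4, depth 1), omega (id 5, depth 1), kappa (id 8, depth 1), omicron (id 9, depth 1).
Iteration 2: rows with parent_id in {4,5,8,9} -> lam (id 10, depth 2), tau (id 11, depth 2), zeta (id 12, depth 2).
Iteration 3: rows with parent_id in {10,11,12} -> eta (id 13, depth 3).
Iteration 4: no rows with parent_id in {13}; recursion stops.
SUM(depth) = 0 + 1 + 1 + 1 + 1 + 2 + 2 + 2 + 3 = 13.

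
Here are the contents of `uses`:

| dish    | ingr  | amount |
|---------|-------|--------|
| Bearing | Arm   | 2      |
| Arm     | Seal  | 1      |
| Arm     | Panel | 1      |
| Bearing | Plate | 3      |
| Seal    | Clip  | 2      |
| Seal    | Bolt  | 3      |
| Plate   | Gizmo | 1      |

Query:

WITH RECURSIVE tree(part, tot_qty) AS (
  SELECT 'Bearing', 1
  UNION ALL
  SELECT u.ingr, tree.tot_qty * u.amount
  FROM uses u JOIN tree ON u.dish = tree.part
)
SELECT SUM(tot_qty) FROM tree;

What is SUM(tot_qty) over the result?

Base: (Bearing, tot_qty=1).
Iteration 1: components of {Bearing} -> Arm = 1*2 = 2, Plate = 1*3 = 3.
Iteration 2: components of {Arm,Plate} -> Gizmo = 3*1 = 3, Panel = 2*1 = 2, Seal = 2*1 = 2.
Iteration 3: components of {Gizmo,Panel,Seal} -> Bolt = 2*3 = 6, Clip = 2*2 = 4.
Iteration 4: no further components; recursion stops.
SUM(tot_qty) = 1 + 2 + 3 + 2 + 2 + 3 + 4 + 6 = 23.

23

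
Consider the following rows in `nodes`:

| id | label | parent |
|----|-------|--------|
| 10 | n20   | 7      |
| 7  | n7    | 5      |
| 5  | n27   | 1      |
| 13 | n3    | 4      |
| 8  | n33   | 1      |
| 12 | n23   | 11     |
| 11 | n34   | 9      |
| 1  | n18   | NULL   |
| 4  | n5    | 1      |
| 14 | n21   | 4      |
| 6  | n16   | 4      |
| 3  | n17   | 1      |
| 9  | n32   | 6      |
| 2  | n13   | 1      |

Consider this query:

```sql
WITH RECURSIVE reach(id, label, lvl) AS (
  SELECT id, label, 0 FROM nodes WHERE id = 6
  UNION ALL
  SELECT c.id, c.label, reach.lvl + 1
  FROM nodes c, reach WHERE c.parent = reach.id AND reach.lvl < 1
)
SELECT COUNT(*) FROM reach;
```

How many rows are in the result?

Base: id=6 (n16) at lvl 0.
Iteration 1: rows with parent in {6} -> n32 (id 9, lvl 1).
Iteration 2: lvl < 1 fails for all current rows; recursion stops.
Total rows emitted: 2.

2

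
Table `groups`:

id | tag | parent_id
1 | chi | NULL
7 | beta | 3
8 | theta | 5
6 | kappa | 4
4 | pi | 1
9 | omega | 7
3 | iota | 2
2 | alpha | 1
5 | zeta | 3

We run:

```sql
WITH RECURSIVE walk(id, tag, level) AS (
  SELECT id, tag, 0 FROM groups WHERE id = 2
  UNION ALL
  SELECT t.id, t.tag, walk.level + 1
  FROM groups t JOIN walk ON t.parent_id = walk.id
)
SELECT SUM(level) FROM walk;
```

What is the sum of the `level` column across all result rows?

Base: id=2 (alpha) at level 0.
Iteration 1: rows with parent_id in {2} -> iota (id 3, level 1).
Iteration 2: rows with parent_id in {3} -> zeta (id 5, level 2), beta (id 7, level 2).
Iteration 3: rows with parent_id in {5,7} -> theta (id 8, level 3), omega (id 9, level 3).
Iteration 4: no rows with parent_id in {8,9}; recursion stops.
SUM(level) = 0 + 1 + 2 + 2 + 3 + 3 = 11.

11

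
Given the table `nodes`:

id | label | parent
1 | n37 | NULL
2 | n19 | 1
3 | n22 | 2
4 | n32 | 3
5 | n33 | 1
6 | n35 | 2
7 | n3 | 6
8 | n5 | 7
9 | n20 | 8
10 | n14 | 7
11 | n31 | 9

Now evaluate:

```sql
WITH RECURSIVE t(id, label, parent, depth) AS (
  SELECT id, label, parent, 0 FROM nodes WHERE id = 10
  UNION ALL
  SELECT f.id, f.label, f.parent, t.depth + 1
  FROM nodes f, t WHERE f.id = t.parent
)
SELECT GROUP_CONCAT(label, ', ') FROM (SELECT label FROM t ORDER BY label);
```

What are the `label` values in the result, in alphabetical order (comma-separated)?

Base: id=10 (n14), parent=7, depth 0.
Iteration 1: join on id=7 -> n3 (id 7, parent=6, depth 1).
Iteration 2: join on id=6 -> n35 (id 6, parent=2, depth 2).
Iteration 3: join on id=2 -> n19 (id 2, parent=1, depth 3).
Iteration 4: join on id=1 -> n37 (id 1, parent=NULL, depth 4).
Iteration 5: parent is NULL; no match; recursion stops.

n14, n19, n3, n35, n37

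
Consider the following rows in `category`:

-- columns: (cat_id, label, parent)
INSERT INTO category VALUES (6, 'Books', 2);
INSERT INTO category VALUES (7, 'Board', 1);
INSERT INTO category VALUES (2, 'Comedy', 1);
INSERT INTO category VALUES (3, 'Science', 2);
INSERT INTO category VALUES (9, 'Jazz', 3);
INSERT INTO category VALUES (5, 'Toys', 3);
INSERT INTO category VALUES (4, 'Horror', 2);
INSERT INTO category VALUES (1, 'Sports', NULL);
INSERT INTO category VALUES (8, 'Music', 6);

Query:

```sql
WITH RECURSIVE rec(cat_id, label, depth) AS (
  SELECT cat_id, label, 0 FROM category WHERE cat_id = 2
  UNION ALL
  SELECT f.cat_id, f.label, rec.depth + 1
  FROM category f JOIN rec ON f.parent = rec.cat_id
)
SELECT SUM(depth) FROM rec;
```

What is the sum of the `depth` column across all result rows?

9

Base: cat_id=2 (Comedy) at depth 0.
Iteration 1: rows with parent in {2} -> Science (id 3, depth 1), Horror (id 4, depth 1), Books (id 6, depth 1).
Iteration 2: rows with parent in {3,4,6} -> Toys (id 5, depth 2), Music (id 8, depth 2), Jazz (id 9, depth 2).
Iteration 3: no rows with parent in {5,8,9}; recursion stops.
SUM(depth) = 0 + 1 + 1 + 1 + 2 + 2 + 2 = 9.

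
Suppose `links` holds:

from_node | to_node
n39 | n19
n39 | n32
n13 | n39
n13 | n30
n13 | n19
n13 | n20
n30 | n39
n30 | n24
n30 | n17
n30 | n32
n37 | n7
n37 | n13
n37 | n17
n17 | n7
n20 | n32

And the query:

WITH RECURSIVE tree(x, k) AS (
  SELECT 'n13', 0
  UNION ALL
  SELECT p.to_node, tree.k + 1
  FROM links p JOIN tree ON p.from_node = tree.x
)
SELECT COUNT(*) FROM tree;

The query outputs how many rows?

Base: (n13, k=0).
Iteration 1: edges from {n13} -> (n19, k=1), (n20, k=1), (n30, k=1), (n39, k=1).
Iteration 2: edges from {n19,n20,n30,n39} -> (n17, k=2), (n19, k=2), (n24, k=2), (n32, k=2) x3, (n39, k=2). [UNION ALL keeps all 7 new rows, including repeats]
Iteration 3: edges from {n17,n19,n24,n32,n39} -> (n19, k=3), (n32, k=3), (n7, k=3).
Iteration 4: no outgoing edges from {n19,n32,n7}; recursion stops.
Total rows emitted: 15.

15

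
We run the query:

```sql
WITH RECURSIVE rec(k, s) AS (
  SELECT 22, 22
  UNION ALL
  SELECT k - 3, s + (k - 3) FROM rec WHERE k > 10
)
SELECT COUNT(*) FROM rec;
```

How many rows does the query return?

5

Base: k=22, s=22.
Iteration 1: 22 > 10 holds -> k = 22 - 3 = 19, s = 22 + 19 = 41.
Iteration 2: 19 > 10 holds -> k = 19 - 3 = 16, s = 41 + 16 = 57.
Iteration 3: 16 > 10 holds -> k = 16 - 3 = 13, s = 57 + 13 = 70.
Iteration 4: 13 > 10 holds -> k = 13 - 3 = 10, s = 70 + 10 = 80.
Iteration 5: 10 > 10 fails; recursion stops.
Total rows emitted: 5.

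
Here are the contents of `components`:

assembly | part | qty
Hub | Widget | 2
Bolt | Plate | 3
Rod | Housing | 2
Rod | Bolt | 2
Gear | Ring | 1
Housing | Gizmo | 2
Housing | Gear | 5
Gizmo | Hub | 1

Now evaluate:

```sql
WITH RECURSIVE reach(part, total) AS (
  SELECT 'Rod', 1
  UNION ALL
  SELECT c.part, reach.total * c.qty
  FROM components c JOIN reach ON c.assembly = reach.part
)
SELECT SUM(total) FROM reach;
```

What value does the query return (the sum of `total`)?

Base: (Rod, total=1).
Iteration 1: components of {Rod} -> Bolt = 1*2 = 2, Housing = 1*2 = 2.
Iteration 2: components of {Bolt,Housing} -> Gear = 2*5 = 10, Gizmo = 2*2 = 4, Plate = 2*3 = 6.
Iteration 3: components of {Gear,Gizmo,Plate} -> Hub = 4*1 = 4, Ring = 10*1 = 10.
Iteration 4: components of {Hub,Ring} -> Widget = 4*2 = 8.
Iteration 5: no further components; recursion stops.
SUM(total) = 1 + 2 + 2 + 6 + 4 + 10 + 4 + 10 + 8 = 47.

47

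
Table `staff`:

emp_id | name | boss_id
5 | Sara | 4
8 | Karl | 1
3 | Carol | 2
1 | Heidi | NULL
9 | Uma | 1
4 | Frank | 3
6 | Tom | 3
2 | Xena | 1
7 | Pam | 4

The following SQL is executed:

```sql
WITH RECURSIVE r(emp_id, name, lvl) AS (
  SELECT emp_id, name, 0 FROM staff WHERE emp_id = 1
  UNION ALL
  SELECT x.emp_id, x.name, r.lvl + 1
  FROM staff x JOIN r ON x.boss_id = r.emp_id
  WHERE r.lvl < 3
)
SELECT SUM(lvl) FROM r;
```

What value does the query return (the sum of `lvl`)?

11

Base: emp_id=1 (Heidi) at lvl 0.
Iteration 1: rows with boss_id in {1} -> Xena (id 2, lvl 1), Karl (id 8, lvl 1), Uma (id 9, lvl 1).
Iteration 2: rows with boss_id in {2,8,9} -> Carol (id 3, lvl 2).
Iteration 3: rows with boss_id in {3} -> Frank (id 4, lvl 3), Tom (id 6, lvl 3).
Iteration 4: lvl < 3 fails for all current rows; recursion stops.
SUM(lvl) = 0 + 1 + 1 + 1 + 2 + 3 + 3 = 11.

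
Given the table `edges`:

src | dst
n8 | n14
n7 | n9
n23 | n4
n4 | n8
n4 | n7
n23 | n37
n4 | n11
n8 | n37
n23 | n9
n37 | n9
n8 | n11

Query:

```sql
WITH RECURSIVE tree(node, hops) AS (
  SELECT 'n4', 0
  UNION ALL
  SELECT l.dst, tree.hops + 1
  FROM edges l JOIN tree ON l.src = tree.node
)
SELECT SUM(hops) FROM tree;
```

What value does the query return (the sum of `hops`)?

14

Base: (n4, hops=0).
Iteration 1: edges from {n4} -> (n11, hops=1), (n7, hops=1), (n8, hops=1).
Iteration 2: edges from {n11,n7,n8} -> (n11, hops=2), (n14, hops=2), (n37, hops=2), (n9, hops=2).
Iteration 3: edges from {n11,n14,n37,n9} -> (n9, hops=3).
Iteration 4: no outgoing edges from {n9}; recursion stops.
SUM(hops) = 0 + 1 + 1 + 1 + 2 + 2 + 2 + 2 + 3 = 14.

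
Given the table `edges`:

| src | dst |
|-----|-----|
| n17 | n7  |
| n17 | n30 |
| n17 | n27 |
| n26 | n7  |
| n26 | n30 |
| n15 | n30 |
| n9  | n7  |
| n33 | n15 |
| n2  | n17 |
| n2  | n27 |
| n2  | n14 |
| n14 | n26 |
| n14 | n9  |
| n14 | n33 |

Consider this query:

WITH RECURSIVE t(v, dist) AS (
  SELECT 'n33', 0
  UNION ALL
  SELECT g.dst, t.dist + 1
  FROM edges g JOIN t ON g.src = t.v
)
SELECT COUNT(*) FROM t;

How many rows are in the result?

3

Base: (n33, dist=0).
Iteration 1: edges from {n33} -> (n15, dist=1).
Iteration 2: edges from {n15} -> (n30, dist=2).
Iteration 3: no outgoing edges from {n30}; recursion stops.
Total rows emitted: 3.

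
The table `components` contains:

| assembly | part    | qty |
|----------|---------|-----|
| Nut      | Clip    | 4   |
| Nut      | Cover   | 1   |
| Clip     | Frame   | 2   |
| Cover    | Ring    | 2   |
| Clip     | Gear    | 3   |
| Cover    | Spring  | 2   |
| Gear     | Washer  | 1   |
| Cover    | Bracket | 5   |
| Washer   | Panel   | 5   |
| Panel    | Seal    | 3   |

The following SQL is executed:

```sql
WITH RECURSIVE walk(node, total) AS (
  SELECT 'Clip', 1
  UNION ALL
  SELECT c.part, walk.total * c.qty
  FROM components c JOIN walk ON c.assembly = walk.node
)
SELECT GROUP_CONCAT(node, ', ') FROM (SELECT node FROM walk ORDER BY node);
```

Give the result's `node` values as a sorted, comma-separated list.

Clip, Frame, Gear, Panel, Seal, Washer

Base: (Clip, total=1).
Iteration 1: components of {Clip} -> Frame = 1*2 = 2, Gear = 1*3 = 3.
Iteration 2: components of {Frame,Gear} -> Washer = 3*1 = 3.
Iteration 3: components of {Washer} -> Panel = 3*5 = 15.
Iteration 4: components of {Panel} -> Seal = 15*3 = 45.
Iteration 5: no further components; recursion stops.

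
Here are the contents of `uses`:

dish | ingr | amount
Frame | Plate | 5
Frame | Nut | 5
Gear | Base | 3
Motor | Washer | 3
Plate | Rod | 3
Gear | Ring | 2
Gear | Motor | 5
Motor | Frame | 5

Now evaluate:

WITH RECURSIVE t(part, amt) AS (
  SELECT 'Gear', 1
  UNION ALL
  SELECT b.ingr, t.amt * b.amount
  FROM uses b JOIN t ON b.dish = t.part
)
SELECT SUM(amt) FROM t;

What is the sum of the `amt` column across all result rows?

676

Base: (Gear, amt=1).
Iteration 1: components of {Gear} -> Base = 1*3 = 3, Motor = 1*5 = 5, Ring = 1*2 = 2.
Iteration 2: components of {Base,Motor,Ring} -> Frame = 5*5 = 25, Washer = 5*3 = 15.
Iteration 3: components of {Frame,Washer} -> Nut = 25*5 = 125, Plate = 25*5 = 125.
Iteration 4: components of {Nut,Plate} -> Rod = 125*3 = 375.
Iteration 5: no further components; recursion stops.
SUM(amt) = 1 + 5 + 2 + 3 + 25 + 15 + 125 + 125 + 375 = 676.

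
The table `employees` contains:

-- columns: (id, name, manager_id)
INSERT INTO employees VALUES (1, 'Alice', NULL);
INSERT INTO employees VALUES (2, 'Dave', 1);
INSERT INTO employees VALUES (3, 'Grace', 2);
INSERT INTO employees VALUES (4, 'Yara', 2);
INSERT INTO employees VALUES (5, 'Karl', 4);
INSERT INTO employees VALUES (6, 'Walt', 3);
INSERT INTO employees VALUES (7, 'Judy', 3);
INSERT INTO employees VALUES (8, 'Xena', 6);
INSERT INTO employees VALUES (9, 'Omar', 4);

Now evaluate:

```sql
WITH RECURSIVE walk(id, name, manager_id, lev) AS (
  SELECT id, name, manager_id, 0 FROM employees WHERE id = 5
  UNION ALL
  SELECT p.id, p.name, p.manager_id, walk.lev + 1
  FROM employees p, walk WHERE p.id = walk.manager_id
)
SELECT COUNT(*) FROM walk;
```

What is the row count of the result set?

4

Base: id=5 (Karl), manager_id=4, lev 0.
Iteration 1: join on id=4 -> Yara (id 4, manager_id=2, lev 1).
Iteration 2: join on id=2 -> Dave (id 2, manager_id=1, lev 2).
Iteration 3: join on id=1 -> Alice (id 1, manager_id=NULL, lev 3).
Iteration 4: manager_id is NULL; no match; recursion stops.
Total rows emitted: 4.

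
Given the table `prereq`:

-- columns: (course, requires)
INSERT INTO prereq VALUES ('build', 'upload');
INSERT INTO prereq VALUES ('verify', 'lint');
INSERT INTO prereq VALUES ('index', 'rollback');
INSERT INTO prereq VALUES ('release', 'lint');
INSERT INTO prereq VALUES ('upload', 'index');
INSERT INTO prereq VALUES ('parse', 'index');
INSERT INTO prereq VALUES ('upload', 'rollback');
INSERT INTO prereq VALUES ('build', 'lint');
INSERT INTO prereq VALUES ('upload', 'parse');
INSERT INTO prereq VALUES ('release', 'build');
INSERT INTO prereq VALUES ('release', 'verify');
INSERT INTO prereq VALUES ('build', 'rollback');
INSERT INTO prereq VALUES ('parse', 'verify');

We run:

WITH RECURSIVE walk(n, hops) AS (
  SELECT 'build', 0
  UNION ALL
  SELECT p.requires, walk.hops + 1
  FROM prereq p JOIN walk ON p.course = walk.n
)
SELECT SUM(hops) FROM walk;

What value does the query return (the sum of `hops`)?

26

Base: (build, hops=0).
Iteration 1: edges from {build} -> (lint, hops=1), (rollback, hops=1), (upload, hops=1).
Iteration 2: edges from {lint,rollback,upload} -> (index, hops=2), (parse, hops=2), (rollback, hops=2).
Iteration 3: edges from {index,parse,rollback} -> (index, hops=3), (rollback, hops=3), (verify, hops=3).
Iteration 4: edges from {index,rollback,verify} -> (lint, hops=4), (rollback, hops=4).
Iteration 5: no outgoing edges from {lint,rollback}; recursion stops.
SUM(hops) = 0 + 1 + 1 + 1 + 2 + 2 + 2 + 3 + 3 + 3 + 4 + 4 = 26.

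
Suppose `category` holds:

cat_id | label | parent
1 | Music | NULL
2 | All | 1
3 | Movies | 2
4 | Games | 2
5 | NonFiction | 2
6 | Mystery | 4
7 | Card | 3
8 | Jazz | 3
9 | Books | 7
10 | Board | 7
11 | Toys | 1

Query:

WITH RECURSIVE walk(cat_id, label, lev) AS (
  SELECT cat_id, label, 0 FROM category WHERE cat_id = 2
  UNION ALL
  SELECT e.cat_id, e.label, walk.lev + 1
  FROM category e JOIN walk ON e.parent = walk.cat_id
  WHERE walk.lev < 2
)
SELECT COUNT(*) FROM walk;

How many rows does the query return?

Base: cat_id=2 (All) at lev 0.
Iteration 1: rows with parent in {2} -> Movies (id 3, lev 1), Games (id 4, lev 1), NonFiction (id 5, lev 1).
Iteration 2: rows with parent in {3,4,5} -> Mystery (id 6, lev 2), Card (id 7, lev 2), Jazz (id 8, lev 2).
Iteration 3: lev < 2 fails for all current rows; recursion stops.
Total rows emitted: 7.

7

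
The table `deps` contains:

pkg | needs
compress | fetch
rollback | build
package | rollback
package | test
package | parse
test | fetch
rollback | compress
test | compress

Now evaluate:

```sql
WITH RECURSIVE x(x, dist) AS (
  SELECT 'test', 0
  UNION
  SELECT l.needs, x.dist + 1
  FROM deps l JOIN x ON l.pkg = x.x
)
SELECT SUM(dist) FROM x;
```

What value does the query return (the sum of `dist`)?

4

Base: (test, dist=0).
Iteration 1: edges from {test} -> (compress, dist=1), (fetch, dist=1).
Iteration 2: edges from {compress,fetch} -> (fetch, dist=2).
Iteration 3: no outgoing edges from {fetch}; recursion stops.
SUM(dist) = 0 + 1 + 1 + 2 = 4.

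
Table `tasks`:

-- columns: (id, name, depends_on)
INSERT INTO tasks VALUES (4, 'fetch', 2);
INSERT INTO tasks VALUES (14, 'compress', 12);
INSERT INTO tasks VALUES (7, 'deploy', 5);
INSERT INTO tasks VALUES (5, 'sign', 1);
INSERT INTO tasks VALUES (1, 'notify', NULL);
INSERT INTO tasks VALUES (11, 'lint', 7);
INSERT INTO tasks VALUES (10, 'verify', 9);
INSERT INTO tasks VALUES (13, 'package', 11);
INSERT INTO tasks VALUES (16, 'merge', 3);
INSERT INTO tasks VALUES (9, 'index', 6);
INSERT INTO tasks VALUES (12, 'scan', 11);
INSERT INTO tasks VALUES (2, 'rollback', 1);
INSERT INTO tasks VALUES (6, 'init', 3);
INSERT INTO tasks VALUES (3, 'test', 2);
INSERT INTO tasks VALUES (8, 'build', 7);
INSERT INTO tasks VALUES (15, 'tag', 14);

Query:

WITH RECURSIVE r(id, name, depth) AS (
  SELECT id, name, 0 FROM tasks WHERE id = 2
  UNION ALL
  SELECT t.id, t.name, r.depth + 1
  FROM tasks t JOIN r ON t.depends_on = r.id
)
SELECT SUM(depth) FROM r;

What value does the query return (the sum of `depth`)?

13

Base: id=2 (rollback) at depth 0.
Iteration 1: rows with depends_on in {2} -> test (id 3, depth 1), fetch (id 4, depth 1).
Iteration 2: rows with depends_on in {3,4} -> init (id 6, depth 2), merge (id 16, depth 2).
Iteration 3: rows with depends_on in {6,16} -> index (id 9, depth 3).
Iteration 4: rows with depends_on in {9} -> verify (id 10, depth 4).
Iteration 5: no rows with depends_on in {10}; recursion stops.
SUM(depth) = 0 + 1 + 1 + 2 + 2 + 3 + 4 = 13.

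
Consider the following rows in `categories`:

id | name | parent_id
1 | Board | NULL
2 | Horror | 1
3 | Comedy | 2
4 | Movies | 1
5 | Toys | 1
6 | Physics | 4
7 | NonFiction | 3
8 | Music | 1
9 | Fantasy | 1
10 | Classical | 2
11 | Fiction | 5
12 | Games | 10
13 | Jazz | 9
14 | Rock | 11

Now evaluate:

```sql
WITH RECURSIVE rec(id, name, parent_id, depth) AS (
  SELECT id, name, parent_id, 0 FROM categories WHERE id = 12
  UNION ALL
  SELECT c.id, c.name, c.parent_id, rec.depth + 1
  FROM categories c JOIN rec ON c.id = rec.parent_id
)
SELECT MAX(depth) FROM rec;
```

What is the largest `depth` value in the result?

3

Base: id=12 (Games), parent_id=10, depth 0.
Iteration 1: join on id=10 -> Classical (id 10, parent_id=2, depth 1).
Iteration 2: join on id=2 -> Horror (id 2, parent_id=1, depth 2).
Iteration 3: join on id=1 -> Board (id 1, parent_id=NULL, depth 3).
Iteration 4: parent_id is NULL; no match; recursion stops.
depth values: 0, 1, 2, 3; the maximum is 3.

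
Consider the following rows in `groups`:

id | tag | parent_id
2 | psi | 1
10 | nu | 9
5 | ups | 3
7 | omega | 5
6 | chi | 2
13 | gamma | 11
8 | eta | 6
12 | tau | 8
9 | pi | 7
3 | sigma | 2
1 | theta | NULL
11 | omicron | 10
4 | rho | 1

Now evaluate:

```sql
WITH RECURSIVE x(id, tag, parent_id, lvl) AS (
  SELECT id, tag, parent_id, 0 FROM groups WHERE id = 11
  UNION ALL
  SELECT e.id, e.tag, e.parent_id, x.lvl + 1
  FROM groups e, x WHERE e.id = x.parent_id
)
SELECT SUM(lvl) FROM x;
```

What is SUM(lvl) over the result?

Base: id=11 (omicron), parent_id=10, lvl 0.
Iteration 1: join on id=10 -> nu (id 10, parent_id=9, lvl 1).
Iteration 2: join on id=9 -> pi (id 9, parent_id=7, lvl 2).
Iteration 3: join on id=7 -> omega (id 7, parent_id=5, lvl 3).
Iteration 4: join on id=5 -> ups (id 5, parent_id=3, lvl 4).
Iteration 5: join on id=3 -> sigma (id 3, parent_id=2, lvl 5).
Iteration 6: join on id=2 -> psi (id 2, parent_id=1, lvl 6).
Iteration 7: join on id=1 -> theta (id 1, parent_id=NULL, lvl 7).
Iteration 8: parent_id is NULL; no match; recursion stops.
SUM(lvl) = 0 + 1 + 2 + 3 + 4 + 5 + 6 + 7 = 28.

28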